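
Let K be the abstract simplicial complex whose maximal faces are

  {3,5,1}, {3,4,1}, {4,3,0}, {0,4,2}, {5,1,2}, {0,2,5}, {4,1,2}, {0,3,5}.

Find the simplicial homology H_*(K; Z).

H_0 ≅ Z,  H_1 = 0,  H_2 ≅ Z.

Order the vertices as 0 < 1 < 2 < 3 < 4 < 5. Listing each simplex with vertices in this order, K has dimension 2 with simplices:

  0-simplices (6): [0], [1], [2], [3], [4], [5]
  1-simplices (12): [0,2], [0,3], [0,4], [0,5], [1,2], [1,3], [1,4], [1,5], [2,4], [2,5], [3,4], [3,5]
  2-simplices (8): [0,2,4], [0,2,5], [0,3,4], [0,3,5], [1,2,4], [1,2,5], [1,3,4], [1,3,5]

Hence C_0 ≅ Z^6, C_1 ≅ Z^12, C_2 ≅ Z^8.

Boundary ∂_1: C_1 → C_0 is given by ∂[p,q] = [q] − [p]. For instance
  ∂[1,3] = [3] − [1].
As a 6×12 matrix over Z this has rank 5, with invariant factors (1,1,1,1,1).

Boundary ∂_2: C_2 → C_1 sends each 2-simplex [p,q,r] to [q,r] − [p,r] + [p,q]. For instance
  ∂[1,3,5] = [3,5] − [1,5] + [1,3],
  ∂[1,3,4] = [3,4] − [1,4] + [1,3].
This gives a 12×8 integer matrix of rank 7; reducing to Smith normal form yields diagonal entries (1,1,1,1,1,1,1).

Now H_k = ker ∂_k / im ∂_{k+1}, so:

  H_0: rank C_0 − rank ∂_1 = 6 − 5 = 1, and the invariant factors of ∂_1 are all 1, so H_0 = Z.
  H_1: rank ker ∂_1 − rank ∂_2 = (12 − 5) − 7 = 0, and the invariant factors of ∂_2 are all 1, so H_1 = 0.
  H_2: rank ker ∂_2 − rank ∂_3 = (8 − 7) − 0 = 1, and there is no ∂_3, so H_2 = Z.

(K is a triangulation of the 2-sphere S^2.)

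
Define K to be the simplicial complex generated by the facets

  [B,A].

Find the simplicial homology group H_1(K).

K has 2 vertices, 1 edge.
rank ∂_1 = 1, rank ∂_2 = 0 ⇒ b_1 = 1 − 1 − 0 = 0. So H_1 = 0.

H_1 ≅ 0.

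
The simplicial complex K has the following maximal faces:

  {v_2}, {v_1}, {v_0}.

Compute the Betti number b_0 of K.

Fix the vertex order v_0 < v_1 < v_2 and write every simplex with vertices in increasing order. Then dim K = 0 and the simplices of K are:

  0-simplices (3): [v_0], [v_1], [v_2]

Hence C_0 ≅ Z^3.

Now H_k = ker ∂_k / im ∂_{k+1}, so:

  H_0: rank C_0 − rank ∂_1 = 3 − 0 = 3, and there is no ∂_1, so H_0 = Z^3.

(K is a triangulation of a set of 3 points.)

Hence the Betti numbers are b_0 = 3.

b_0 = 3.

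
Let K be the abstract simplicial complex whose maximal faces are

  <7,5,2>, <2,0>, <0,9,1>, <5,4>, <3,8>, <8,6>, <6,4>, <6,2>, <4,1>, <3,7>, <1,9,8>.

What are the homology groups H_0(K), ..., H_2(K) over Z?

H_0 ≅ Z,  H_1 ≅ Z^4,  H_2 = 0.

K has 10 vertices, 16 edges, 3 triangles.
rank ∂_0 = 0, rank ∂_1 = 9 ⇒ b_0 = 10 − 0 − 9 = 1; all invariant factors of ∂_1 are 1 so no torsion. So H_0 ≅ Z.
rank ∂_1 = 9, rank ∂_2 = 3 ⇒ b_1 = 16 − 9 − 3 = 4; all invariant factors of ∂_2 are 1 so no torsion. So H_1 ≅ Z^4.
rank ∂_2 = 3, rank ∂_3 = 0 ⇒ b_2 = 3 − 3 − 0 = 0. So H_2 ≅ 0.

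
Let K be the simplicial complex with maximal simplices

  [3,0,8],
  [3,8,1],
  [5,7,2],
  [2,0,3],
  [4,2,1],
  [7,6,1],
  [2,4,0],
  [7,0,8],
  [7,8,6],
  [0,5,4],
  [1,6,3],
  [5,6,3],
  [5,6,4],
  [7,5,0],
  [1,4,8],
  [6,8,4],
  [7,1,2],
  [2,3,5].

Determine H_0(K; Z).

Fix the vertex order 0 < 1 < 2 < 3 < 4 < 5 < 6 < 7 < 8 and write every simplex with vertices in increasing order. Then dim K = 2 and the simplices of K are:

  0-simplices (9): [0], [1], [2], [3], [4], [5], [6], [7], [8]
  1-simplices (27): (27 of them)
  2-simplices (18): [0,2,3], [0,2,4], [0,3,8], [0,4,5], [0,5,7], [0,7,8], [1,2,4], [1,2,7], [1,3,6], [1,3,8], [1,4,8], [1,6,7], [2,3,5], [2,5,7], [3,5,6], [4,5,6], [4,6,8], [6,7,8]

Hence C_0 ≅ Z^9, C_1 ≅ Z^27, C_2 ≅ Z^18.

The boundary map ∂_1: C_1 → C_0 maps an edge to its endpoints' difference, ∂[p,q] = q − p. For instance
  ∂[1,3] = [3] − [1].
The 9×27 boundary matrix has rank 8 and Smith normal form diag(1,1,1,1,1,1,1,1).

The boundary map ∂_2: C_2 → C_1 acts by ∂[p,q,r] = [q,r] − [p,r] + [p,q]. For instance
  ∂[2,3,5] = [3,5] − [2,5] + [2,3],
  ∂[1,4,8] = [4,8] − [1,8] + [1,4].
As a 27×18 matrix over Z this has rank 18, with invariant factors (1,1,1,1,1,1,1,1,1,1,1,1,1,1,1,1,1,2).

From H_k ≅ ker(∂_k) / im(∂_{k+1}) we obtain:

  H_0: rank C_0 − rank ∂_1 = 9 − 8 = 1, and the invariant factors of ∂_1 are all 1, so H_0 = Z.

H_0 = Z.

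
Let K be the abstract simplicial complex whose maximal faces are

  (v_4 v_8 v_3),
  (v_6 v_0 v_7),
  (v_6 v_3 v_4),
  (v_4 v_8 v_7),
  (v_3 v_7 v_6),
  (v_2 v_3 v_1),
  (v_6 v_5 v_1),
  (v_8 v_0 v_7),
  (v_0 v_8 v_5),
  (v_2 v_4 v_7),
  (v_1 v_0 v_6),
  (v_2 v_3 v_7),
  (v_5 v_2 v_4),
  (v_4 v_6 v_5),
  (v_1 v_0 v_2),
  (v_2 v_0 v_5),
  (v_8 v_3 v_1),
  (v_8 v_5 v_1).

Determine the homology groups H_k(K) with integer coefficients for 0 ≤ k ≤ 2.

H_0 ≅ Z,  H_1 ≅ Z ⊕ Z/2Z,  H_2 = 0.

Fix the vertex order v_0 < v_1 < v_2 < v_3 < v_4 < v_5 < v_6 < v_7 < v_8 and write every simplex with vertices in increasing order. Then dim K = 2 and the simplices of K are:

  0-simplices (9): [v_0], [v_1], [v_2], [v_3], [v_4], [v_5], [v_6], [v_7], [v_8]
  1-simplices (27): (27 of them)
  2-simplices (18): (18 of them)

giving chain groups C_0 ≅ Z^9, C_1 ≅ Z^27, C_2 ≅ Z^18.

Boundary ∂_1: C_1 → C_0 maps an edge to its endpoints' difference, ∂[p,q] = q − p.
As a 9×27 matrix over Z this has rank 8, with invariant factors (1,1,1,1,1,1,1,1).

Boundary ∂_2: C_2 → C_1 maps a triangle to the signed sum of its edges. For instance
  ∂[v_0,v_1,v_6] = [v_1,v_6] − [v_0,v_6] + [v_0,v_1],
  ∂[v_3,v_6,v_7] = [v_6,v_7] − [v_3,v_7] + [v_3,v_6].
As a 27×18 matrix over Z this has rank 18, with invariant factors (1,1,1,1,1,1,1,1,1,1,1,1,1,1,1,1,1,2).

From H_k ≅ ker(∂_k) / im(∂_{k+1}) we obtain:

  H_0: rank C_0 − rank ∂_1 = 9 − 8 = 1, and the invariant factors of ∂_1 are all 1, so H_0 = Z.
  H_1: rank ker ∂_1 − rank ∂_2 = (27 − 8) − 18 = 1, and ∂_2 has invariant factor 2 > 1, so H_1 = Z ⊕ Z/2Z.
  H_2: rank ker ∂_2 − rank ∂_3 = (18 − 18) − 0 = 0, and there is no ∂_3, so H_2 = 0.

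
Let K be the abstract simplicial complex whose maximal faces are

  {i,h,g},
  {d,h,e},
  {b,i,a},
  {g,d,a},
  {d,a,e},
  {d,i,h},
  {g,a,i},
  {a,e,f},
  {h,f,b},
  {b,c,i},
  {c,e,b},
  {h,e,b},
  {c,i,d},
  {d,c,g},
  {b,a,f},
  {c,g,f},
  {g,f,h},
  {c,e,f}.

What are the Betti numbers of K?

Fix the vertex order a < b < c < d < e < f < g < h < i and write every simplex with vertices in increasing order. Then dim K = 2 and the simplices of K are:

  0-simplices (9): a, b, c, d, e, f, g, h, i
  1-simplices (27): ab, ad, ae, af, ag, ai, bc, be, bf, bh, bi, cd, ce, cf, cg, ci, de, dg, dh, di, ef, eh, fg, fh, gh, gi, hi
  2-simplices (18): abf, abi, ade, adg, aef, agi, bce, bci, beh, bfh, cdg, cdi, cef, cfg, deh, dhi, fgh, ghi

so the chain groups are C_0 ≅ Z^9, C_1 ≅ Z^27, C_2 ≅ Z^18.

The boundary map ∂_1: C_1 → C_0 is given by ∂[p,q] = [q] − [p]. For instance
  ∂bf = f − b.
As a 9×27 matrix over Z this has rank 8, with invariant factors (1,1,1,1,1,1,1,1).

∂_2: C_2 → C_1 maps a triangle to the signed sum of its edges. For instance
  ∂bce = ce − be + bc,
  ∂beh = eh − bh + be.
This gives a 27×18 integer matrix of rank 18; reducing to Smith normal form yields diagonal entries (1,1,1,1,1,1,1,1,1,1,1,1,1,1,1,1,1,2).

Now H_k = ker ∂_k / im ∂_{k+1}, so:

  H_0: rank C_0 − rank ∂_1 = 9 − 8 = 1, and the invariant factors of ∂_1 are all 1, so H_0 ≅ Z.
  H_1: rank ker ∂_1 − rank ∂_2 = (27 − 8) − 18 = 1, and ∂_2 has invariant factor 2 > 1, so H_1 ≅ Z ⊕ Z_2.
  H_2: rank ker ∂_2 − rank ∂_3 = (18 − 18) − 0 = 0, and there is no ∂_3, so H_2 ≅ 0.

As a check, the Euler characteristic is 9 − 27 + 18 = 0, which agrees with 1 − 1 + 0 = 0.

Hence the Betti numbers are b_0 = 1, b_1 = 1, b_2 = 0.

b_0 = 1, b_1 = 1, b_2 = 0.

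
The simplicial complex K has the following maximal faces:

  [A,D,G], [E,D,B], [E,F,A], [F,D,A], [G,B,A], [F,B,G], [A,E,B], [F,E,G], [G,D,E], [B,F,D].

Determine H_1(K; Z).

H_1 = Z/2Z.

Fix the vertex order A < B < D < E < F < G and write every simplex with vertices in increasing order. Then dim K = 2 and the simplices of K are:

  0-simplices (6): A, B, D, E, F, G
  1-simplices (15): AB, AD, AE, AF, AG, BD, BE, BF, BG, DE, DF, DG, EF, EG, FG
  2-simplices (10): ABE, ABG, ADF, ADG, AEF, BDE, BDF, BFG, DEG, EFG

so the chain groups are C_0 ≅ Z^6, C_1 ≅ Z^15, C_2 ≅ Z^10.

Boundary ∂_1: C_1 → C_0 is given by ∂[p,q] = [q] − [p]. For instance
  ∂BF = F − B.
The resulting 6×15 matrix has rank 5, and its Smith normal form has invariant factors (1,1,1,1,1).

Boundary ∂_2: C_2 → C_1 maps a triangle to the signed sum of its edges. For instance
  ∂ABG = BG − AG + AB,
  ∂EFG = FG − EG + EF.
As a 15×10 matrix over Z this has rank 10, with invariant factors (1,1,1,1,1,1,1,1,1,2).

Reading off H_k = ker ∂_k / im ∂_{k+1}:

  H_1: rank ker ∂_1 − rank ∂_2 = (15 − 5) − 10 = 0, and ∂_2 has invariant factor 2 > 1, so H_1 = Z/2Z.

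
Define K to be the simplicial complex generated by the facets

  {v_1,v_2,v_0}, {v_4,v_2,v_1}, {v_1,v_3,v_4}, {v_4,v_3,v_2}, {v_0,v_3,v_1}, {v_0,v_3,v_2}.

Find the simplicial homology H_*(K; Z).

H_0 ≅ Z,  H_1 = 0,  H_2 ≅ Z.

Take the total order v_0 < v_1 < v_2 < v_3 < v_4 on the vertex set. Then K (dimension 2) consists of the simplices:

  0-simplices (5): [v_0], [v_1], [v_2], [v_3], [v_4]
  1-simplices (9): [v_0,v_1], [v_0,v_2], [v_0,v_3], [v_1,v_2], [v_1,v_3], [v_1,v_4], [v_2,v_3], [v_2,v_4], [v_3,v_4]
  2-simplices (6): [v_0,v_1,v_2], [v_0,v_1,v_3], [v_0,v_2,v_3], [v_1,v_2,v_4], [v_1,v_3,v_4], [v_2,v_3,v_4]

Hence C_0 ≅ Z^5, C_1 ≅ Z^9, C_2 ≅ Z^6.

The boundary map ∂_1: C_1 → C_0 sends each edge [p,q] (with p < q) to q − p.
This gives a 5×9 integer matrix of rank 4; reducing to Smith normal form yields diagonal entries (1,1,1,1).

The boundary map ∂_2: C_2 → C_1 maps a triangle to the signed sum of its edges. For instance
  ∂[v_0,v_2,v_3] = [v_2,v_3] − [v_0,v_3] + [v_0,v_2],
  ∂[v_1,v_3,v_4] = [v_3,v_4] − [v_1,v_4] + [v_1,v_3].
The resulting 9×6 matrix has rank 5, and its Smith normal form has invariant factors (1,1,1,1,1).

From H_k ≅ ker(∂_k) / im(∂_{k+1}) we obtain:

  H_0: rank C_0 − rank ∂_1 = 5 − 4 = 1, and the invariant factors of ∂_1 are all 1, so H_0 = Z.
  H_1: rank ker ∂_1 − rank ∂_2 = (9 − 4) − 5 = 0, and the invariant factors of ∂_2 are all 1, so H_1 = 0.
  H_2: rank ker ∂_2 − rank ∂_3 = (6 − 5) − 0 = 1, and there is no ∂_3, so H_2 = Z.

As a check, the Euler characteristic is 5 − 9 + 6 = 2, which agrees with 1 − 0 + 1 = 2.
(K is a triangulation of the 2-sphere S^2.)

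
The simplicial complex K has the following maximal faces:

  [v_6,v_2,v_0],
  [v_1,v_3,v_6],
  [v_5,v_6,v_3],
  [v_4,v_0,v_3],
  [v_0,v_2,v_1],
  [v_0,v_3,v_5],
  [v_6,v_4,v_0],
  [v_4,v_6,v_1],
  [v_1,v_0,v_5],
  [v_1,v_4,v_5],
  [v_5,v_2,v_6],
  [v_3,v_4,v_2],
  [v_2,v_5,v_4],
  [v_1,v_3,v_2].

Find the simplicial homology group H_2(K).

Order the vertices as v_0 < v_1 < v_2 < v_3 < v_4 < v_5 < v_6. Listing each simplex with vertices in this order, K has dimension 2 with simplices:

  0-simplices (7): [v_0], [v_1], [v_2], [v_3], [v_4], [v_5], [v_6]
  1-simplices (21): (21 of them)
  2-simplices (14): (14 of them)

so the chain groups are C_0 ≅ Z^7, C_1 ≅ Z^21, C_2 ≅ Z^14.

The boundary map ∂_1: C_1 → C_0 maps an edge to its endpoints' difference, ∂[p,q] = q − p. For instance
  ∂[v_2,v_6] = [v_6] − [v_2].
The 7×21 boundary matrix has rank 6 and Smith normal form diag(1,1,1,1,1,1).

∂_2: C_2 → C_1 acts by ∂[p,q,r] = [q,r] − [p,r] + [p,q]. For instance
  ∂[v_0,v_4,v_6] = [v_4,v_6] − [v_0,v_6] + [v_0,v_4],
  ∂[v_1,v_4,v_5] = [v_4,v_5] − [v_1,v_5] + [v_1,v_4].
This gives a 21×14 integer matrix of rank 13; reducing to Smith normal form yields diagonal entries (1,1,1,1,1,1,1,1,1,1,1,1,1).

From H_k ≅ ker(∂_k) / im(∂_{k+1}) we obtain:

  H_2: rank ker ∂_2 − rank ∂_3 = (14 − 13) − 0 = 1, and there is no ∂_3, so H_2 ≅ Z.

H_2 ≅ Z.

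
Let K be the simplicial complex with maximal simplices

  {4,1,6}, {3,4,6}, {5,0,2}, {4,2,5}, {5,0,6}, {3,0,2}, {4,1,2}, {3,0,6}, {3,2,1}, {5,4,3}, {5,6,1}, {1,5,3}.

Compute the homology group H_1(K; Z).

Order the vertices as 0 < 1 < 2 < 3 < 4 < 5 < 6. Listing each simplex with vertices in this order, K has dimension 2 with simplices:

  0-simplices (7): [0], [1], [2], [3], [4], [5], [6]
  1-simplices (18): [0,2], [0,3], [0,5], [0,6], [1,2], [1,3], [1,4], [1,5], [1,6], [2,3], [2,4], [2,5], [3,4], [3,5], [3,6], [4,5], [4,6], [5,6]
  2-simplices (12): [0,2,3], [0,2,5], [0,3,6], [0,5,6], [1,2,3], [1,2,4], [1,3,5], [1,4,6], [1,5,6], [2,4,5], [3,4,5], [3,4,6]

giving chain groups C_0 ≅ Z^7, C_1 ≅ Z^18, C_2 ≅ Z^12.

The boundary map ∂_1: C_1 → C_0 is given by ∂[p,q] = [q] − [p]. For instance
  ∂[0,5] = [5] − [0].
As a 7×18 matrix over Z this has rank 6, with invariant factors (1,1,1,1,1,1).

The boundary map ∂_2: C_2 → C_1 sends each 2-simplex [p,q,r] to [q,r] − [p,r] + [p,q]. For instance
  ∂[1,2,4] = [2,4] − [1,4] + [1,2],
  ∂[2,4,5] = [4,5] − [2,5] + [2,4].
This gives a 18×12 integer matrix of rank 12; reducing to Smith normal form yields diagonal entries (1,1,1,1,1,1,1,1,1,1,1,2).

Computing H_k = (kernel of ∂_k) / (image of ∂_{k+1}):

  H_1: rank ker ∂_1 − rank ∂_2 = (18 − 6) − 12 = 0, and ∂_2 has invariant factor 2 > 1, so H_1 = Z_2.

(K is a triangulation of the real projective plane RP^2.)

H_1 ≅ Z_2.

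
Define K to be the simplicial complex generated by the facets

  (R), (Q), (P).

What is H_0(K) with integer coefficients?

H_0 = Z^3.

We work with the vertex ordering P < Q < R. The simplices of K, each written with vertices in increasing order, are:

  0-simplices (3): P, Q, R

so the chain groups are C_0 ≅ Z^3.

Now H_k = ker ∂_k / im ∂_{k+1}, so:

  H_0: rank C_0 − rank ∂_1 = 3 − 0 = 3, and there is no ∂_1, so H_0 ≅ Z^3.

(K is a triangulation of a set of 3 points.)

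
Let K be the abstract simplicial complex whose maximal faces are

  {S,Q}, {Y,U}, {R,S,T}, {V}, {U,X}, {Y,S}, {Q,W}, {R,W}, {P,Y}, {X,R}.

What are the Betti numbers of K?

b_0 = 2, b_1 = 2, b_2 = 0.

Order the vertices as P < Q < R < S < T < U < V < W < X < Y. Listing each simplex with vertices in this order, K has dimension 2 with simplices:

  0-simplices (10): P, Q, R, S, T, U, V, W, X, Y
  1-simplices (11): PY, QS, QW, RS, RT, RW, RX, ST, SY, UX, UY
  2-simplices (1): RST

so the chain groups are C_0 ≅ Z^10, C_1 ≅ Z^11, C_2 ≅ Z^1.

The boundary map ∂_1: C_1 → C_0 maps an edge to its endpoints' difference, ∂[p,q] = q − p. For instance
  ∂PY = Y − P.
As a 10×11 matrix over Z this has rank 8, with invariant factors (1,1,1,1,1,1,1,1).

∂_2: C_2 → C_1 acts by ∂[p,q,r] = [q,r] − [p,r] + [p,q]. For instance
  ∂RST = ST − RT + RS.
This gives a 11×1 integer matrix of rank 1; reducing to Smith normal form yields diagonal entries (1).

Computing H_k = (kernel of ∂_k) / (image of ∂_{k+1}):

  H_0: rank C_0 − rank ∂_1 = 10 − 8 = 2, and the invariant factors of ∂_1 are all 1, so H_0 = Z^2.
  H_1: rank ker ∂_1 − rank ∂_2 = (11 − 8) − 1 = 2, and the invariant factors of ∂_2 are all 1, so H_1 = Z^2.
  H_2: rank ker ∂_2 − rank ∂_3 = (1 − 1) − 0 = 0, and there is no ∂_3, so H_2 = 0.

As a check, the Euler characteristic is 10 − 11 + 1 = 0, which agrees with 2 − 2 + 0 = 0.

Hence the Betti numbers are b_0 = 2, b_1 = 2, b_2 = 0.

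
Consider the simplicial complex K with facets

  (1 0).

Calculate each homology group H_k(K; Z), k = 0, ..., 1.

Order the vertices as 0 < 1. Listing each simplex with vertices in this order, K has dimension 1 with simplices:

  0-simplices (2): [0], [1]
  1-simplices (1): [0,1]

so the chain groups are C_0 ≅ Z^2, C_1 ≅ Z^1.

The boundary map ∂_1: C_1 → C_0 maps an edge to its endpoints' difference, ∂[p,q] = q − p. For instance
  ∂[0,1] = [1] − [0].
As a 2×1 matrix over Z this has rank 1, with invariant factors (1).

Computing H_k = (kernel of ∂_k) / (image of ∂_{k+1}):

  H_0: rank C_0 − rank ∂_1 = 2 − 1 = 1, and the invariant factors of ∂_1 are all 1, so H_0 = Z.
  H_1: rank ker ∂_1 − rank ∂_2 = (1 − 1) − 0 = 0, and there is no ∂_2, so H_1 = 0.

H_0 = Z,  H_1 = 0.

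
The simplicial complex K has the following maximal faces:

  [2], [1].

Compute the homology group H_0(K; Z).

Take the total order 1 < 2 on the vertex set. Then K (dimension 0) consists of the simplices:

  0-simplices (2): [1], [2]

giving chain groups C_0 ≅ Z^2.

Computing H_k = (kernel of ∂_k) / (image of ∂_{k+1}):

  H_0: rank C_0 − rank ∂_1 = 2 − 0 = 2, and there is no ∂_1, so H_0 = Z^2.

H_0 = Z^2.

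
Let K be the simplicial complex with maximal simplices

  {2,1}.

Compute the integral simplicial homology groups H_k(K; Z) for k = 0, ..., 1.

Order the vertices as 1 < 2. Listing each simplex with vertices in this order, K has dimension 1 with simplices:

  0-simplices (2): [1], [2]
  1-simplices (1): [1,2]

so the chain groups are C_0 ≅ Z^2, C_1 ≅ Z^1.

∂_1: C_1 → C_0 is given by ∂[p,q] = [q] − [p]. For instance
  ∂[1,2] = [2] − [1].
The resulting 2×1 matrix has rank 1, and its Smith normal form has invariant factors (1).

Computing H_k = (kernel of ∂_k) / (image of ∂_{k+1}):

  H_0: rank C_0 − rank ∂_1 = 2 − 1 = 1, and the invariant factors of ∂_1 are all 1, so H_0 = Z.
  H_1: rank ker ∂_1 − rank ∂_2 = (1 − 1) − 0 = 0, and there is no ∂_2, so H_1 = 0.

As a check, the Euler characteristic is 2 − 1 = 1, which agrees with 1 − 0 = 1.

H_0 ≅ Z,  H_1 = 0.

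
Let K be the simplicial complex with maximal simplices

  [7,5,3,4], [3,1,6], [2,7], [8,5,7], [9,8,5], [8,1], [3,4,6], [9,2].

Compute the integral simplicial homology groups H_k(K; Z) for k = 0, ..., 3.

We work with the vertex ordering 1 < 2 < 3 < 4 < 5 < 6 < 7 < 8 < 9. The simplices of K, each written with vertices in increasing order, are:

  0-simplices (9): [1], [2], [3], [4], [5], [6], [7], [8], [9]
  1-simplices (17): [1,3], [1,6], [1,8], [2,7], [2,9], [3,4], [3,5], [3,6], [3,7], [4,5], [4,6], [4,7], [5,7], [5,8], [5,9], [7,8], [8,9]
  2-simplices (8): [1,3,6], [3,4,5], [3,4,6], [3,4,7], [3,5,7], [4,5,7], [5,7,8], [5,8,9]
  3-simplices (1): [3,4,5,7]

giving chain groups C_0 ≅ Z^9, C_1 ≅ Z^17, C_2 ≅ Z^8, C_3 ≅ Z^1.

∂_1: C_1 → C_0 maps an edge to its endpoints' difference, ∂[p,q] = q − p. For instance
  ∂[5,9] = [9] − [5].
The 9×17 boundary matrix has rank 8 and Smith normal form diag(1,1,1,1,1,1,1,1).

Boundary ∂_2: C_2 → C_1 sends each 2-simplex [p,q,r] to [q,r] − [p,r] + [p,q]. For instance
  ∂[1,3,6] = [3,6] − [1,6] + [1,3],
  ∂[5,8,9] = [8,9] − [5,9] + [5,8].
As a 17×8 matrix over Z this has rank 7, with invariant factors (1,1,1,1,1,1,1).

The boundary map ∂_3: C_3 → C_2 sends each 3-simplex σ to the alternating sum Σ_i (−1)^i (σ with its i-th vertex removed). For instance
  ∂[3,4,5,7] = [4,5,7] − [3,5,7] + [3,4,7] − [3,4,5].
The resulting 8×1 matrix has rank 1, and its Smith normal form has invariant factors (1).

Reading off H_k = ker ∂_k / im ∂_{k+1}:

  H_0: rank C_0 − rank ∂_1 = 9 − 8 = 1, and the invariant factors of ∂_1 are all 1, so H_0 = Z.
  H_1: rank ker ∂_1 − rank ∂_2 = (17 − 8) − 7 = 2, and the invariant factors of ∂_2 are all 1, so H_1 = Z^2.
  H_2: rank ker ∂_2 − rank ∂_3 = (8 − 7) − 1 = 0, and the invariant factors of ∂_3 are all 1, so H_2 = 0.
  H_3: rank ker ∂_3 − rank ∂_4 = (1 − 1) − 0 = 0, and there is no ∂_4, so H_3 = 0.

H_0 ≅ Z,  H_1 ≅ Z^2,  H_2 = 0,  H_3 = 0.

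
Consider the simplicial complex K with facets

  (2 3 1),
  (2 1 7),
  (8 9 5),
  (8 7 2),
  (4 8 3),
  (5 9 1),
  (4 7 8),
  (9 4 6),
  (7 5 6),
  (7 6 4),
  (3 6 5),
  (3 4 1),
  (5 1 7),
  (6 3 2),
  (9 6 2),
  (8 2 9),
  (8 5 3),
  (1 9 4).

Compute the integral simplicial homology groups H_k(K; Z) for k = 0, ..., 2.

Order the vertices as 1 < 2 < 3 < 4 < 5 < 6 < 7 < 8 < 9. Listing each simplex with vertices in this order, K has dimension 2 with simplices:

  0-simplices (9): [1], [2], [3], [4], [5], [6], [7], [8], [9]
  1-simplices (27): (27 of them)
  2-simplices (18): [1,2,3], [1,2,7], [1,3,4], [1,4,9], [1,5,7], [1,5,9], [2,3,6], [2,6,9], [2,7,8], [2,8,9], [3,4,8], [3,5,6], [3,5,8], [4,6,7], [4,6,9], [4,7,8], [5,6,7], [5,8,9]

so the chain groups are C_0 ≅ Z^9, C_1 ≅ Z^27, C_2 ≅ Z^18.

∂_1: C_1 → C_0 is given by ∂[p,q] = [q] − [p]. For instance
  ∂[4,6] = [6] − [4].
The 9×27 boundary matrix has rank 8 and Smith normal form diag(1,1,1,1,1,1,1,1).

Boundary ∂_2: C_2 → C_1 acts by ∂[p,q,r] = [q,r] − [p,r] + [p,q]. For instance
  ∂[3,4,8] = [4,8] − [3,8] + [3,4],
  ∂[2,6,9] = [6,9] − [2,9] + [2,6].
As a 27×18 matrix over Z this has rank 17, with invariant factors (1,1,1,1,1,1,1,1,1,1,1,1,1,1,1,1,1).

Now H_k = ker ∂_k / im ∂_{k+1}, so:

  H_0: rank C_0 − rank ∂_1 = 9 − 8 = 1, and the invariant factors of ∂_1 are all 1, so H_0 = Z.
  H_1: rank ker ∂_1 − rank ∂_2 = (27 − 8) − 17 = 2, and the invariant factors of ∂_2 are all 1, so H_1 = Z^2.
  H_2: rank ker ∂_2 − rank ∂_3 = (18 − 17) − 0 = 1, and there is no ∂_3, so H_2 = Z.

As a check, the Euler characteristic is 9 − 27 + 18 = 0, which agrees with 1 − 2 + 1 = 0.

H_0 ≅ Z,  H_1 ≅ Z^2,  H_2 ≅ Z.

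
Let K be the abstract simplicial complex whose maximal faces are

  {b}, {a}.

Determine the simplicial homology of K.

Order the vertices as a < b. Listing each simplex with vertices in this order, K has dimension 0 with simplices:

  0-simplices (2): a, b

so the chain groups are C_0 ≅ Z^2.

Computing H_k = (kernel of ∂_k) / (image of ∂_{k+1}):

  H_0: rank C_0 − rank ∂_1 = 2 − 0 = 2, and there is no ∂_1, so H_0 = Z^2.

(K is a triangulation of a set of 2 points.)

H_0 = Z^2.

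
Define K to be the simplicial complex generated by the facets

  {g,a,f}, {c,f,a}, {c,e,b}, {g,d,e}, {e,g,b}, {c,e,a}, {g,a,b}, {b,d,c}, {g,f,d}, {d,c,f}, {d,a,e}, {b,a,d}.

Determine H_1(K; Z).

H_1 = Z/2.

Order the vertices as a < b < c < d < e < f < g. Listing each simplex with vertices in this order, K has dimension 2 with simplices:

  0-simplices (7): a, b, c, d, e, f, g
  1-simplices (18): ab, ac, ad, ae, af, ag, bc, bd, be, bg, cd, ce, cf, de, df, dg, eg, fg
  2-simplices (12): abd, abg, ace, acf, ade, afg, bcd, bce, beg, cdf, deg, dfg

so the chain groups are C_0 ≅ Z^7, C_1 ≅ Z^18, C_2 ≅ Z^12.

∂_1: C_1 → C_0 maps an edge to its endpoints' difference, ∂[p,q] = q − p. For instance
  ∂ag = g − a.
As a 7×18 matrix over Z this has rank 6, with invariant factors (1,1,1,1,1,1).

Boundary ∂_2: C_2 → C_1 maps a triangle to the signed sum of its edges. For instance
  ∂abg = bg − ag + ab,
  ∂dfg = fg − dg + df.
This gives a 18×12 integer matrix of rank 12; reducing to Smith normal form yields diagonal entries (1,1,1,1,1,1,1,1,1,1,1,2).

Now H_k = ker ∂_k / im ∂_{k+1}, so:

  H_1: rank ker ∂_1 − rank ∂_2 = (18 − 6) − 12 = 0, and ∂_2 has invariant factor 2 > 1, so H_1 ≅ Z/2.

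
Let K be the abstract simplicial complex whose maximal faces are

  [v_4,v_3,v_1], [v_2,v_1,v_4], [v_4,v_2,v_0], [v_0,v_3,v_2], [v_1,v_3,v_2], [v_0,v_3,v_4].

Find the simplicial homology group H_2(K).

K has 5 vertices, 9 edges, 6 triangles.
rank ∂_2 = 5, rank ∂_3 = 0 ⇒ b_2 = 6 − 5 − 0 = 1. So H_2 ≅ Z.

H_2 = Z.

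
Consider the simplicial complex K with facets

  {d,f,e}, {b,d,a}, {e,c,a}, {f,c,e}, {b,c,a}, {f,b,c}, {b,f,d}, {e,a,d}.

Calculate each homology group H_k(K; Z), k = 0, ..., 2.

Take the total order a < b < c < d < e < f on the vertex set. Then K (dimension 2) consists of the simplices:

  0-simplices (6): a, b, c, d, e, f
  1-simplices (12): ab, ac, ad, ae, bc, bd, bf, ce, cf, de, df, ef
  2-simplices (8): abc, abd, ace, ade, bcf, bdf, cef, def

giving chain groups C_0 ≅ Z^6, C_1 ≅ Z^12, C_2 ≅ Z^8.

∂_1: C_1 → C_0 maps an edge to its endpoints' difference, ∂[p,q] = q − p.
The 6×12 boundary matrix has rank 5 and Smith normal form diag(1,1,1,1,1).

∂_2: C_2 → C_1 maps a triangle to the signed sum of its edges. For instance
  ∂bdf = df − bf + bd,
  ∂abd = bd − ad + ab.
As a 12×8 matrix over Z this has rank 7, with invariant factors (1,1,1,1,1,1,1).

From H_k ≅ ker(∂_k) / im(∂_{k+1}) we obtain:

  H_0: rank C_0 − rank ∂_1 = 6 − 5 = 1, and the invariant factors of ∂_1 are all 1, so H_0 = Z.
  H_1: rank ker ∂_1 − rank ∂_2 = (12 − 5) − 7 = 0, and the invariant factors of ∂_2 are all 1, so H_1 = 0.
  H_2: rank ker ∂_2 − rank ∂_3 = (8 − 7) − 0 = 1, and there is no ∂_3, so H_2 = Z.

H_0 = Z,  H_1 = 0,  H_2 = Z.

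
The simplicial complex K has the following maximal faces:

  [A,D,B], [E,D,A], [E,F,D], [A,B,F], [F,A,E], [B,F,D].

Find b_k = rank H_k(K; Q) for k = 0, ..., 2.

Fix the vertex order A < B < D < E < F and write every simplex with vertices in increasing order. Then dim K = 2 and the simplices of K are:

  0-simplices (5): A, B, D, E, F
  1-simplices (9): AB, AD, AE, AF, BD, BF, DE, DF, EF
  2-simplices (6): ABD, ABF, ADE, AEF, BDF, DEF

so the chain groups are C_0 ≅ Z^5, C_1 ≅ Z^9, C_2 ≅ Z^6.

The boundary map ∂_1: C_1 → C_0 sends each edge [p,q] (with p < q) to q − p. For instance
  ∂AE = E − A.
As a 5×9 matrix over Z this has rank 4, with invariant factors (1,1,1,1).

The boundary map ∂_2: C_2 → C_1 maps a triangle to the signed sum of its edges. For instance
  ∂ADE = DE − AE + AD,
  ∂DEF = EF − DF + DE.
As a 9×6 matrix over Z this has rank 5, with invariant factors (1,1,1,1,1).

Computing H_k = (kernel of ∂_k) / (image of ∂_{k+1}):

  H_0: rank C_0 − rank ∂_1 = 5 − 4 = 1, and the invariant factors of ∂_1 are all 1, so H_0 ≅ Z.
  H_1: rank ker ∂_1 − rank ∂_2 = (9 − 4) − 5 = 0, and the invariant factors of ∂_2 are all 1, so H_1 ≅ 0.
  H_2: rank ker ∂_2 − rank ∂_3 = (6 − 5) − 0 = 1, and there is no ∂_3, so H_2 ≅ Z.

As a check, the Euler characteristic is 5 − 9 + 6 = 2, which agrees with 1 − 0 + 1 = 2.

Hence the Betti numbers are b_0 = 1, b_1 = 0, b_2 = 1.

b_0 = 1, b_1 = 0, b_2 = 1.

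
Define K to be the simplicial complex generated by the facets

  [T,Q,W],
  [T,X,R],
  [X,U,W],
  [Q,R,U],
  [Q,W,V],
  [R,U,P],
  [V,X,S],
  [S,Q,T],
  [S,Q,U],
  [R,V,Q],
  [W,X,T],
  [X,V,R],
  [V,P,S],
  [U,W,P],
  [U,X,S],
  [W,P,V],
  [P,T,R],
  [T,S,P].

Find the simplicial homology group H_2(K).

Take the total order P < Q < R < S < T < U < V < W < X on the vertex set. Then K (dimension 2) consists of the simplices:

  0-simplices (9): P, Q, R, S, T, U, V, W, X
  1-simplices (27): PR, PS, PT, PU, PV, PW, QR, QS, QT, QU, QV, QW, RT, RU, RV, RX, ST, SU, SV, SX, TW, TX, UW, UX, VW, VX, WX
  2-simplices (18): PRT, PRU, PST, PSV, PUW, PVW, QRU, QRV, QST, QSU, QTW, QVW, RTX, RVX, SUX, SVX, TWX, UWX

Hence C_0 ≅ Z^9, C_1 ≅ Z^27, C_2 ≅ Z^18.

Boundary ∂_1: C_1 → C_0 maps an edge to its endpoints' difference, ∂[p,q] = q − p. For instance
  ∂RT = T − R.
This gives a 9×27 integer matrix of rank 8; reducing to Smith normal form yields diagonal entries (1,1,1,1,1,1,1,1).

Boundary ∂_2: C_2 → C_1 sends each 2-simplex [p,q,r] to [q,r] − [p,r] + [p,q]. For instance
  ∂SVX = VX − SX + SV,
  ∂PSV = SV − PV + PS.
As a 27×18 matrix over Z this has rank 17, with invariant factors (1,1,1,1,1,1,1,1,1,1,1,1,1,1,1,1,1).

Reading off H_k = ker ∂_k / im ∂_{k+1}:

  H_2: rank ker ∂_2 − rank ∂_3 = (18 − 17) − 0 = 1, and there is no ∂_3, so H_2 = Z.

(K is a triangulation of the torus T^2.)

H_2 = Z.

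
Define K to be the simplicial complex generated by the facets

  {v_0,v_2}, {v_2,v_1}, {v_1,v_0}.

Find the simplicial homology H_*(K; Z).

Take the total order v_0 < v_1 < v_2 on the vertex set. Then K (dimension 1) consists of the simplices:

  0-simplices (3): [v_0], [v_1], [v_2]
  1-simplices (3): [v_0,v_1], [v_0,v_2], [v_1,v_2]

Hence C_0 ≅ Z^3, C_1 ≅ Z^3.

Boundary ∂_1: C_1 → C_0 is given by ∂[p,q] = [q] − [p]. For instance
  ∂[v_1,v_2] = [v_2] − [v_1].
As a 3×3 matrix over Z this has rank 2, with invariant factors (1,1).

From H_k ≅ ker(∂_k) / im(∂_{k+1}) we obtain:

  H_0: rank C_0 − rank ∂_1 = 3 − 2 = 1, and the invariant factors of ∂_1 are all 1, so H_0 ≅ Z.
  H_1: rank ker ∂_1 − rank ∂_2 = (3 − 2) − 0 = 1, and there is no ∂_2, so H_1 ≅ Z.

As a check, the Euler characteristic is 3 − 3 = 0, which agrees with 1 − 1 = 0.

H_0 = Z,  H_1 = Z.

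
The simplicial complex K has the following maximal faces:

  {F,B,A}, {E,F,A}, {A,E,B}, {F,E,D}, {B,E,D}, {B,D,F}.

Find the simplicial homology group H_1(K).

H_1 ≅ 0.

Take the total order A < B < D < E < F on the vertex set. Then K (dimension 2) consists of the simplices:

  0-simplices (5): A, B, D, E, F
  1-simplices (9): AB, AE, AF, BD, BE, BF, DE, DF, EF
  2-simplices (6): ABE, ABF, AEF, BDE, BDF, DEF

giving chain groups C_0 ≅ Z^5, C_1 ≅ Z^9, C_2 ≅ Z^6.

Boundary ∂_1: C_1 → C_0 is given by ∂[p,q] = [q] − [p]. For instance
  ∂BE = E − B.
The resulting 5×9 matrix has rank 4, and its Smith normal form has invariant factors (1,1,1,1).

∂_2: C_2 → C_1 maps a triangle to the signed sum of its edges. For instance
  ∂AEF = EF − AF + AE,
  ∂BDF = DF − BF + BD.
The 9×6 boundary matrix has rank 5 and Smith normal form diag(1,1,1,1,1).

Reading off H_k = ker ∂_k / im ∂_{k+1}:

  H_1: rank ker ∂_1 − rank ∂_2 = (9 − 4) − 5 = 0, and the invariant factors of ∂_2 are all 1, so H_1 = 0.

(K is a triangulation of the 2-sphere S^2.)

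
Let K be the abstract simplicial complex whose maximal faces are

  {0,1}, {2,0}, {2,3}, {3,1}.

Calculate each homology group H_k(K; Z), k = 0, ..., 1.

Order the vertices as 0 < 1 < 2 < 3. Listing each simplex with vertices in this order, K has dimension 1 with simplices:

  0-simplices (4): [0], [1], [2], [3]
  1-simplices (4): [0,1], [0,2], [1,3], [2,3]

Hence C_0 ≅ Z^4, C_1 ≅ Z^4.

The boundary map ∂_1: C_1 → C_0 sends each edge [p,q] (with p < q) to q − p. For instance
  ∂[0,1] = [1] − [0].
As a 4×4 matrix over Z this has rank 3, with invariant factors (1,1,1).

Reading off H_k = ker ∂_k / im ∂_{k+1}:

  H_0: rank C_0 − rank ∂_1 = 4 − 3 = 1, and the invariant factors of ∂_1 are all 1, so H_0 ≅ Z.
  H_1: rank ker ∂_1 − rank ∂_2 = (4 − 3) − 0 = 1, and there is no ∂_2, so H_1 ≅ Z.

As a check, the Euler characteristic is 4 − 4 = 0, which agrees with 1 − 1 = 0.

H_0 ≅ Z,  H_1 ≅ Z.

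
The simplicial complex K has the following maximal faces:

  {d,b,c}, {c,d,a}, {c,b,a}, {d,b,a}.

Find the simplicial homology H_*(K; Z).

We work with the vertex ordering a < b < c < d. The simplices of K, each written with vertices in increasing order, are:

  0-simplices (4): a, b, c, d
  1-simplices (6): ab, ac, ad, bc, bd, cd
  2-simplices (4): abc, abd, acd, bcd

giving chain groups C_0 ≅ Z^4, C_1 ≅ Z^6, C_2 ≅ Z^4.

The boundary map ∂_1: C_1 → C_0 is given by ∂[p,q] = [q] − [p]. For instance
  ∂bc = c − b.
The resulting 4×6 matrix has rank 3, and its Smith normal form has invariant factors (1,1,1).

The boundary map ∂_2: C_2 → C_1 sends each 2-simplex [p,q,r] to [q,r] − [p,r] + [p,q]. For instance
  ∂abc = bc − ac + ab,
  ∂bcd = cd − bd + bc.
As a 6×4 matrix over Z this has rank 3, with invariant factors (1,1,1).

From H_k ≅ ker(∂_k) / im(∂_{k+1}) we obtain:

  H_0: rank C_0 − rank ∂_1 = 4 − 3 = 1, and the invariant factors of ∂_1 are all 1, so H_0 ≅ Z.
  H_1: rank ker ∂_1 − rank ∂_2 = (6 − 3) − 3 = 0, and the invariant factors of ∂_2 are all 1, so H_1 ≅ 0.
  H_2: rank ker ∂_2 − rank ∂_3 = (4 − 3) − 0 = 1, and there is no ∂_3, so H_2 ≅ Z.

As a check, the Euler characteristic is 4 − 6 + 4 = 2, which agrees with 1 − 0 + 1 = 2.
(K is a triangulation of the 2-sphere S^2.)

H_0 = Z,  H_1 = 0,  H_2 = Z.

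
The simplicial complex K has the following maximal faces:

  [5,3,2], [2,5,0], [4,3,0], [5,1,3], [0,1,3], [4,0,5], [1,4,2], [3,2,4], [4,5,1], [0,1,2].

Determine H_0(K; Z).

Order the vertices as 0 < 1 < 2 < 3 < 4 < 5. Listing each simplex with vertices in this order, K has dimension 2 with simplices:

  0-simplices (6): [0], [1], [2], [3], [4], [5]
  1-simplices (15): [0,1], [0,2], [0,3], [0,4], [0,5], [1,2], [1,3], [1,4], [1,5], [2,3], [2,4], [2,5], [3,4], [3,5], [4,5]
  2-simplices (10): [0,1,2], [0,1,3], [0,2,5], [0,3,4], [0,4,5], [1,2,4], [1,3,5], [1,4,5], [2,3,4], [2,3,5]

giving chain groups C_0 ≅ Z^6, C_1 ≅ Z^15, C_2 ≅ Z^10.

Boundary ∂_1: C_1 → C_0 maps an edge to its endpoints' difference, ∂[p,q] = q − p.
This gives a 6×15 integer matrix of rank 5; reducing to Smith normal form yields diagonal entries (1,1,1,1,1).

Boundary ∂_2: C_2 → C_1 maps a triangle to the signed sum of its edges. For instance
  ∂[2,3,5] = [3,5] − [2,5] + [2,3],
  ∂[0,4,5] = [4,5] − [0,5] + [0,4].
The 15×10 boundary matrix has rank 10 and Smith normal form diag(1,1,1,1,1,1,1,1,1,2).

Reading off H_k = ker ∂_k / im ∂_{k+1}:

  H_0: rank C_0 − rank ∂_1 = 6 − 5 = 1, and the invariant factors of ∂_1 are all 1, so H_0 = Z.

H_0 = Z.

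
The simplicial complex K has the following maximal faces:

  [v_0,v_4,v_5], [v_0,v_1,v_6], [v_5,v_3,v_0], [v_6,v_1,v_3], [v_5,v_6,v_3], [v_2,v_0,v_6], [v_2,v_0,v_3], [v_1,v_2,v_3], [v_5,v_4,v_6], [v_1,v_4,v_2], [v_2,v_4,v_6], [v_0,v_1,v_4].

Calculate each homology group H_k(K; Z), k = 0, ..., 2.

K has 7 vertices, 18 edges, 12 triangles.
rank ∂_0 = 0, rank ∂_1 = 6 ⇒ b_0 = 7 − 0 − 6 = 1; all invariant factors of ∂_1 are 1 so no torsion. So H_0 = Z.
rank ∂_1 = 6, rank ∂_2 = 12 ⇒ b_1 = 18 − 6 − 12 = 0; ∂_2 has invariant factor(s) [2] giving torsion. So H_1 = Z/2Z.
rank ∂_2 = 12, rank ∂_3 = 0 ⇒ b_2 = 12 − 12 − 0 = 0. So H_2 = 0.

H_0 ≅ Z,  H_1 ≅ Z/2Z,  H_2 = 0.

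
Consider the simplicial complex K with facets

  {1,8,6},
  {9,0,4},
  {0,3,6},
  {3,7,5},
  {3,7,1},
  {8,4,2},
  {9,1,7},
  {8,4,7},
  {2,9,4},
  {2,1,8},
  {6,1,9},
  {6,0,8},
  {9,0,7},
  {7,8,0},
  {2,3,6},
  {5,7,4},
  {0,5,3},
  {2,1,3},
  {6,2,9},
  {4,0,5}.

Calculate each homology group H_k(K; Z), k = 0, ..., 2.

Take the total order 0 < 1 < 2 < 3 < 4 < 5 < 6 < 7 < 8 < 9 on the vertex set. Then K (dimension 2) consists of the simplices:

  0-simplices (10): [0], [1], [2], [3], [4], [5], [6], [7], [8], [9]
  1-simplices (30): (30 of them)
  2-simplices (20): (20 of them)

giving chain groups C_0 ≅ Z^10, C_1 ≅ Z^30, C_2 ≅ Z^20.

∂_1: C_1 → C_0 maps an edge to its endpoints' difference, ∂[p,q] = q − p. For instance
  ∂[4,8] = [8] − [4].
The 10×30 boundary matrix has rank 9 and Smith normal form diag(1,1,1,1,1,1,1,1,1).

∂_2: C_2 → C_1 maps a triangle to the signed sum of its edges. For instance
  ∂[4,7,8] = [7,8] − [4,8] + [4,7],
  ∂[1,6,8] = [6,8] − [1,8] + [1,6].
This gives a 30×20 integer matrix of rank 20; reducing to Smith normal form yields diagonal entries (1,1,1,1,1,1,1,1,1,1,1,1,1,1,1,1,1,1,1,2).

Now H_k = ker ∂_k / im ∂_{k+1}, so:

  H_0: rank C_0 − rank ∂_1 = 10 − 9 = 1, and the invariant factors of ∂_1 are all 1, so H_0 = Z.
  H_1: rank ker ∂_1 − rank ∂_2 = (30 − 9) − 20 = 1, and ∂_2 has invariant factor 2 > 1, so H_1 = Z × Z/2.
  H_2: rank ker ∂_2 − rank ∂_3 = (20 − 20) − 0 = 0, and there is no ∂_3, so H_2 = 0.

As a check, the Euler characteristic is 10 − 30 + 20 = 0, which agrees with 1 − 1 + 0 = 0.

H_0 ≅ Z,  H_1 ≅ Z × Z/2,  H_2 = 0.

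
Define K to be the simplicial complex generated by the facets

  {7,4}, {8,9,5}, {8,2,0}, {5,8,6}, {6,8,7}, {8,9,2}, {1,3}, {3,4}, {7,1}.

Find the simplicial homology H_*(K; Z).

H_0 ≅ Z,  H_1 ≅ Z,  H_2 = 0.

Fix the vertex order 0 < 1 < 2 < 3 < 4 < 5 < 6 < 7 < 8 < 9 and write every simplex with vertices in increasing order. Then dim K = 2 and the simplices of K are:

  0-simplices (10): [0], [1], [2], [3], [4], [5], [6], [7], [8], [9]
  1-simplices (15): [0,2], [0,8], [1,3], [1,7], [2,8], [2,9], [3,4], [4,7], [5,6], [5,8], [5,9], [6,7], [6,8], [7,8], [8,9]
  2-simplices (5): [0,2,8], [2,8,9], [5,6,8], [5,8,9], [6,7,8]

so the chain groups are C_0 ≅ Z^10, C_1 ≅ Z^15, C_2 ≅ Z^5.

Boundary ∂_1: C_1 → C_0 maps an edge to its endpoints' difference, ∂[p,q] = q − p. For instance
  ∂[5,9] = [9] − [5].
As a 10×15 matrix over Z this has rank 9, with invariant factors (1,1,1,1,1,1,1,1,1).

Boundary ∂_2: C_2 → C_1 sends each 2-simplex [p,q,r] to [q,r] − [p,r] + [p,q]. For instance
  ∂[6,7,8] = [7,8] − [6,8] + [6,7],
  ∂[0,2,8] = [2,8] − [0,8] + [0,2].
This gives a 15×5 integer matrix of rank 5; reducing to Smith normal form yields diagonal entries (1,1,1,1,1).

From H_k ≅ ker(∂_k) / im(∂_{k+1}) we obtain:

  H_0: rank C_0 − rank ∂_1 = 10 − 9 = 1, and the invariant factors of ∂_1 are all 1, so H_0 = Z.
  H_1: rank ker ∂_1 − rank ∂_2 = (15 − 9) − 5 = 1, and the invariant factors of ∂_2 are all 1, so H_1 = Z.
  H_2: rank ker ∂_2 − rank ∂_3 = (5 − 5) − 0 = 0, and there is no ∂_3, so H_2 = 0.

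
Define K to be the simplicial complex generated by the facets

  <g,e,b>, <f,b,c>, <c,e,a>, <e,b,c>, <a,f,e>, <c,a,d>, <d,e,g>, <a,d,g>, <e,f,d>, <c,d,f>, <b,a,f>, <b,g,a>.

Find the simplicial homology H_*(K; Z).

We work with the vertex ordering a < b < c < d < e < f < g. The simplices of K, each written with vertices in increasing order, are:

  0-simplices (7): a, b, c, d, e, f, g
  1-simplices (18): ab, ac, ad, ae, af, ag, bc, be, bf, bg, cd, ce, cf, de, df, dg, ef, eg
  2-simplices (12): abf, abg, acd, ace, adg, aef, bce, bcf, beg, cdf, def, deg

so the chain groups are C_0 ≅ Z^7, C_1 ≅ Z^18, C_2 ≅ Z^12.

The boundary map ∂_1: C_1 → C_0 maps an edge to its endpoints' difference, ∂[p,q] = q − p.
The resulting 7×18 matrix has rank 6, and its Smith normal form has invariant factors (1,1,1,1,1,1).

Boundary ∂_2: C_2 → C_1 sends each 2-simplex [p,q,r] to [q,r] − [p,r] + [p,q]. For instance
  ∂bce = ce − be + bc,
  ∂acd = cd − ad + ac.
This gives a 18×12 integer matrix of rank 12; reducing to Smith normal form yields diagonal entries (1,1,1,1,1,1,1,1,1,1,1,2).

Computing H_k = (kernel of ∂_k) / (image of ∂_{k+1}):

  H_0: rank C_0 − rank ∂_1 = 7 − 6 = 1, and the invariant factors of ∂_1 are all 1, so H_0 = Z.
  H_1: rank ker ∂_1 − rank ∂_2 = (18 − 6) − 12 = 0, and ∂_2 has invariant factor 2 > 1, so H_1 = Z/2Z.
  H_2: rank ker ∂_2 − rank ∂_3 = (12 − 12) − 0 = 0, and there is no ∂_3, so H_2 = 0.

H_0 = Z,  H_1 = Z/2Z,  H_2 = 0.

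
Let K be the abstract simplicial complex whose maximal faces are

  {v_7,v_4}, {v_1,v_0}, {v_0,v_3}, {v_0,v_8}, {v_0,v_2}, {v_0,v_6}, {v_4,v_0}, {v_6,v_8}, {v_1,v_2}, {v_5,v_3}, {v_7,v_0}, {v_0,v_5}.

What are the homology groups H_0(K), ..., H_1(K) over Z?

K has 9 vertices, 12 edges.
rank ∂_0 = 0, rank ∂_1 = 8 ⇒ b_0 = 9 − 0 − 8 = 1; all invariant factors of ∂_1 are 1 so no torsion. So H_0 = Z.
rank ∂_1 = 8, rank ∂_2 = 0 ⇒ b_1 = 12 − 8 − 0 = 4. So H_1 = Z^4.

H_0 = Z,  H_1 = Z^4.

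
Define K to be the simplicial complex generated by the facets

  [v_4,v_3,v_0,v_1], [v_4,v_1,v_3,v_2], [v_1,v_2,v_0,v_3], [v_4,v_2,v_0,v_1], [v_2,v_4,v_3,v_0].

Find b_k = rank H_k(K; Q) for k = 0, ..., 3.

b_0 = 1, b_1 = 0, b_2 = 0, b_3 = 1.

K has 5 vertices, 10 edges, 10 triangles, 5 3-simplices.
rank ∂_0 = 0, rank ∂_1 = 4 ⇒ b_0 = 5 − 0 − 4 = 1; all invariant factors of ∂_1 are 1 so no torsion. So H_0 ≅ Z.
rank ∂_1 = 4, rank ∂_2 = 6 ⇒ b_1 = 10 − 4 − 6 = 0; all invariant factors of ∂_2 are 1 so no torsion. So H_1 ≅ 0.
rank ∂_2 = 6, rank ∂_3 = 4 ⇒ b_2 = 10 − 6 − 4 = 0; all invariant factors of ∂_3 are 1 so no torsion. So H_2 ≅ 0.
rank ∂_3 = 4, rank ∂_4 = 0 ⇒ b_3 = 5 − 4 − 0 = 1. So H_3 ≅ Z.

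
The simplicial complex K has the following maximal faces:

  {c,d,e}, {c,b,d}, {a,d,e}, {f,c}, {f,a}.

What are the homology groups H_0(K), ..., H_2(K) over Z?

H_0 = Z,  H_1 = Z,  H_2 = 0.

Fix the vertex order a < b < c < d < e < f and write every simplex with vertices in increasing order. Then dim K = 2 and the simplices of K are:

  0-simplices (6): a, b, c, d, e, f
  1-simplices (9): ad, ae, af, bc, bd, cd, ce, cf, de
  2-simplices (3): ade, bcd, cde

giving chain groups C_0 ≅ Z^6, C_1 ≅ Z^9, C_2 ≅ Z^3.

Boundary ∂_1: C_1 → C_0 maps an edge to its endpoints' difference, ∂[p,q] = q − p.
The 6×9 boundary matrix has rank 5 and Smith normal form diag(1,1,1,1,1).

The boundary map ∂_2: C_2 → C_1 maps a triangle to the signed sum of its edges. For instance
  ∂bcd = cd − bd + bc,
  ∂ade = de − ae + ad.
The 9×3 boundary matrix has rank 3 and Smith normal form diag(1,1,1).

Computing H_k = (kernel of ∂_k) / (image of ∂_{k+1}):

  H_0: rank C_0 − rank ∂_1 = 6 − 5 = 1, and the invariant factors of ∂_1 are all 1, so H_0 = Z.
  H_1: rank ker ∂_1 − rank ∂_2 = (9 − 5) − 3 = 1, and the invariant factors of ∂_2 are all 1, so H_1 = Z.
  H_2: rank ker ∂_2 − rank ∂_3 = (3 − 3) − 0 = 0, and there is no ∂_3, so H_2 = 0.

As a check, the Euler characteristic is 6 − 9 + 3 = 0, which agrees with 1 − 1 + 0 = 0.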